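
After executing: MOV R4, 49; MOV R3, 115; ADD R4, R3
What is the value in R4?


Register state trace:
  MOV R4, 49  → R4 = 49
  MOV R3, 115  → R3 = 115
  ADD R4, R3  → R4 = 49 + 115 = 164
Final: R4 = 164

164


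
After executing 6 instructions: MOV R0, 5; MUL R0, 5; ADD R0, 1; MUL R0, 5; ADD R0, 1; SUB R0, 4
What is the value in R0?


Register state trace:
  MOV R0, 5  → R0 = 5
  MUL R0, 5  → R0 = 5 * 5 = 25
  ADD R0, 1  → R0 = 25 + 1 = 26
  MUL R0, 5  → R0 = 26 * 5 = 130
  ADD R0, 1  → R0 = 130 + 1 = 131
  SUB R0, 4  → R0 = 131 - 4 = 127
Final: R0 = 127

127


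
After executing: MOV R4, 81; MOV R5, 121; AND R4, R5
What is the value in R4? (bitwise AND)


Register state trace:
  MOV R4, 81  → R4 = 81 (0b01010001)
  MOV R5, 121  → R5 = 121 (0b01111001)
  AND R4, R5  → R4 = 81 AND 121 = 81 (0b01010001)
Final: R4 = 81

81


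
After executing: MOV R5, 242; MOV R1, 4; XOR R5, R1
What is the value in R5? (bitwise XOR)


Register state trace:
  MOV R5, 242  → R5 = 242 (0b11110010)
  MOV R1, 4  → R1 = 4 (0b00000100)
  XOR R5, R1  → R5 = 242 XOR 4 = 246 (0b11110110)
Final: R5 = 246

246


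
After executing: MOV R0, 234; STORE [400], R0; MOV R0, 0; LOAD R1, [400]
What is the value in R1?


Register and memory trace:
  MOV R0, 234  → R0 = 234
  STORE [400], R0  → mem[400] = 234
  MOV R0, 0  → R0 = 0
  LOAD R1, [400]  → R1 = mem[400] = 234
Final: R1 = 234

234


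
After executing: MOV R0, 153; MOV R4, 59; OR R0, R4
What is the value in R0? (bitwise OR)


Register state trace:
  MOV R0, 153  → R0 = 153 (0b10011001)
  MOV R4, 59  → R4 = 59 (0b00111011)
  OR R0, R4   → R0 = 153 OR 59 = 187 (0b10111011)
Final: R0 = 187

187


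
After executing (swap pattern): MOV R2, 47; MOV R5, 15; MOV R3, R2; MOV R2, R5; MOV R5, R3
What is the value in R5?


Register state trace (swap pattern):
  MOV R2, 47  → R2 = 47
  MOV R5, 15  → R5 = 15
  MOV R3, R2  → R3 = 47  (save R2)
  MOV R2, R5  → R2 = 15  (R2 gets R5's value)
  MOV R5, R3  → R5 = 47  (R5 gets saved value)
Final: R5 = 47

47


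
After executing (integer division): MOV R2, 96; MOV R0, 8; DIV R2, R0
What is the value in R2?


Register state trace:
  MOV R2, 96  → R2 = 96
  MOV R0, 8  → R0 = 8
  DIV R2, R0  → R2 = 96 // 8 = 12
Final: R2 = 12

12


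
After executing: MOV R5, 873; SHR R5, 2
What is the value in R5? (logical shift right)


Register state trace:
  MOV R5, 873  → R5 = 873
  SHR R5, 2  → R5 = 873 >> 2 = 873 // 2^2 = 218
Final: R5 = 218

218


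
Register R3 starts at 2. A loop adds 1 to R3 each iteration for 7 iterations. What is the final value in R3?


Starting value: R3 = 2
  Iter 1: R3 = 2 + 1 = 3
  Iter 2: R3 = 3 + 1 = 4
  Iter 3: R3 = 4 + 1 = 5
  Iter 4: R3 = 5 + 1 = 6
  Iter 5: R3 = 6 + 1 = 7
  Iter 6: R3 = 7 + 1 = 8
  Iter 7: R3 = 8 + 1 = 9
Final: R3 = 9

9


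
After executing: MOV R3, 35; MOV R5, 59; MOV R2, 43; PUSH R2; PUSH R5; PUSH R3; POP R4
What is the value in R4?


Stack trace (top is rightmost):
  MOV R3, 35  → R3 = 35
  MOV R5, 59  → R5 = 59
  MOV R2, 43  → R2 = 43
  PUSH R2  → stack: [43]
  PUSH R5  → stack: [43, 59]
  PUSH R3  → stack: [43, 59, 35]
  POP R4  → R4 = 35, stack: [43, 59]
Final: R4 = 35

35


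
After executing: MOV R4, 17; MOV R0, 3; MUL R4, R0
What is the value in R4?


Register state trace:
  MOV R4, 17  → R4 = 17
  MOV R0, 3  → R0 = 3
  MUL R4, R0  → R4 = 17 * 3 = 51
Final: R4 = 51

51


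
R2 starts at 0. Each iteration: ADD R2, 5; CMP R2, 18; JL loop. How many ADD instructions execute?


Loop trace (R2 starts at 0, target 18, step 5):
  ADD #1: R2 = 0 + 5 = 5  → 5 < 18, loop
  ADD #2: R2 = 5 + 5 = 10  → 10 < 18, loop
  ADD #3: R2 = 10 + 5 = 15  → 15 < 18, loop
  ADD #4: R2 = 15 + 5 = 20  → 20 >= 18, exit
Total ADD instructions: 4

4


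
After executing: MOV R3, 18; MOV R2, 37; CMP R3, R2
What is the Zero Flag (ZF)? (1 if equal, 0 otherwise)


Register state trace:
  MOV R3, 18  → R3 = 18
  MOV R2, 37  → R2 = 37
  CMP R3, R2  → computes 18 - 37 = -19
  Result is nonzero, so values are not equal
ZF = 0

0


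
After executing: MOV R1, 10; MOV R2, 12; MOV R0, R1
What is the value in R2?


Register state trace:
  MOV R1, 10  → R1 = 10
  MOV R2, 12  → R2 = 12
  MOV R0, R1  → R0 = 10
Final: R2 = 12

12


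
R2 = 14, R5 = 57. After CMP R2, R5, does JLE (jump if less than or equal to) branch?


Trace:
  R2 = 14, R5 = 57
  CMP R2, R5  → compares 14 vs 57
  JLE checks: is 14 less than or equal to 57?
  14 < 57, so condition is true
Branch taken: Yes

Yes


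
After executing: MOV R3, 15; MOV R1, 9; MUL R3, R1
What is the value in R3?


Register state trace:
  MOV R3, 15  → R3 = 15
  MOV R1, 9  → R1 = 9
  MUL R3, R1  → R3 = 15 * 9 = 135
Final: R3 = 135

135


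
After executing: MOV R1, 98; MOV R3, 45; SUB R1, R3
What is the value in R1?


Register state trace:
  MOV R1, 98  → R1 = 98
  MOV R3, 45  → R3 = 45
  SUB R1, R3  → R1 = 98 - 45 = 53
Final: R1 = 53

53


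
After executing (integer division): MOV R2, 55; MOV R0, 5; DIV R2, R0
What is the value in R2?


Register state trace:
  MOV R2, 55  → R2 = 55
  MOV R0, 5  → R0 = 5
  DIV R2, R0  → R2 = 55 // 5 = 11
Final: R2 = 11

11


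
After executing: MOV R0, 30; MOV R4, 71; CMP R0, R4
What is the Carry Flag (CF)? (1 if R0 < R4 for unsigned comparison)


Register state trace:
  MOV R0, 30  → R0 = 30
  MOV R4, 71  → R4 = 71
  CMP R0, R4  → unsigned 30 - 71: borrow occurs
  30 < 71, so CF = 1
CF = 1

1


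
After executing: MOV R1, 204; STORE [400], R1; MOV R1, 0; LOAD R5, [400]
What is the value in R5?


Register and memory trace:
  MOV R1, 204  → R1 = 204
  STORE [400], R1  → mem[400] = 204
  MOV R1, 0  → R1 = 0
  LOAD R5, [400]  → R5 = mem[400] = 204
Final: R5 = 204

204


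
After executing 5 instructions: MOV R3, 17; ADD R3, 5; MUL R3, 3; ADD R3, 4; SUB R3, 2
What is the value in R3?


Register state trace:
  MOV R3, 17  → R3 = 17
  ADD R3, 5  → R3 = 17 + 5 = 22
  MUL R3, 3  → R3 = 22 * 3 = 66
  ADD R3, 4  → R3 = 66 + 4 = 70
  SUB R3, 2  → R3 = 70 - 2 = 68
Final: R3 = 68

68


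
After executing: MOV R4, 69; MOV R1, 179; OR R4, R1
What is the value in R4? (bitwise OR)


Register state trace:
  MOV R4, 69  → R4 = 69 (0b01000101)
  MOV R1, 179  → R1 = 179 (0b10110011)
  OR R4, R1   → R4 = 69 OR 179 = 247 (0b11110111)
Final: R4 = 247

247


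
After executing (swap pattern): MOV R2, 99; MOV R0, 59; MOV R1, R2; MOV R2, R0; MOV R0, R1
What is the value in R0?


Register state trace (swap pattern):
  MOV R2, 99  → R2 = 99
  MOV R0, 59  → R0 = 59
  MOV R1, R2  → R1 = 99  (save R2)
  MOV R2, R0  → R2 = 59  (R2 gets R0's value)
  MOV R0, R1  → R0 = 99  (R0 gets saved value)
Final: R0 = 99

99


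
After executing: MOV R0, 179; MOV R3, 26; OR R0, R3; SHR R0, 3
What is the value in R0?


Register state trace:
  MOV R0, 179  → R0 = 179 (0b10110011)
  MOV R3, 26  → R3 = 26 (0b00011010)
  OR R0, R3  → R0 = 179 OR 26 = 187 (0b10111011)
  SHR R0, 3  → R0 = 187 >> 3 = 23
Final: R0 = 23

23


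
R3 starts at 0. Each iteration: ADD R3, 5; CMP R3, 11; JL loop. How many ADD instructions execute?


Loop trace (R3 starts at 0, target 11, step 5):
  ADD #1: R3 = 0 + 5 = 5  → 5 < 11, loop
  ADD #2: R3 = 5 + 5 = 10  → 10 < 11, loop
  ADD #3: R3 = 10 + 5 = 15  → 15 >= 11, exit
Total ADD instructions: 3

3


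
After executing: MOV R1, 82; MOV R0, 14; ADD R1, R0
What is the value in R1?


Register state trace:
  MOV R1, 82  → R1 = 82
  MOV R0, 14  → R0 = 14
  ADD R1, R0  → R1 = 82 + 14 = 96
Final: R1 = 96

96


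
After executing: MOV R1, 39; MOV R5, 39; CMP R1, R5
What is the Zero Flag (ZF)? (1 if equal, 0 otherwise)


Register state trace:
  MOV R1, 39  → R1 = 39
  MOV R5, 39  → R5 = 39
  CMP R1, R5  → computes 39 - 39 = 0
  Result is zero, so values are equal
ZF = 1

1


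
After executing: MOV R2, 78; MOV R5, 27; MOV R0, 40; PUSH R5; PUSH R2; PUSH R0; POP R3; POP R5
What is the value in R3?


Stack trace (top is rightmost):
  MOV R2, 78  → R2 = 78
  MOV R5, 27  → R5 = 27
  MOV R0, 40  → R0 = 40
  PUSH R5  → stack: [27]
  PUSH R2  → stack: [27, 78]
  PUSH R0  → stack: [27, 78, 40]
  POP R3  → R3 = 40, stack: [27, 78]
  POP R5  → R5 = 78, stack: [27]
Final: R3 = 40

40


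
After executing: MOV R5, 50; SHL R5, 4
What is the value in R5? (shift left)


Register state trace:
  MOV R5, 50  → R5 = 50
  SHL R5, 4  → R5 = 50 << 4 = 50 * 2^4 = 800
Final: R5 = 800

800


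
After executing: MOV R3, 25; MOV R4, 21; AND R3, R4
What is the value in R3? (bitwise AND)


Register state trace:
  MOV R3, 25  → R3 = 25 (0b00011001)
  MOV R4, 21  → R4 = 21 (0b00010101)
  AND R3, R4  → R3 = 25 AND 21 = 17 (0b00010001)
Final: R3 = 17

17


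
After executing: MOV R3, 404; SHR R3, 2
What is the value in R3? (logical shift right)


Register state trace:
  MOV R3, 404  → R3 = 404
  SHR R3, 2  → R3 = 404 >> 2 = 404 // 2^2 = 101
Final: R3 = 101

101


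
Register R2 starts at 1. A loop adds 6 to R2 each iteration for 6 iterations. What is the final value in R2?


Starting value: R2 = 1
  Iter 1: R2 = 1 + 6 = 7
  Iter 2: R2 = 7 + 6 = 13
  Iter 3: R2 = 13 + 6 = 19
  Iter 4: R2 = 19 + 6 = 25
  Iter 5: R2 = 25 + 6 = 31
  Iter 6: R2 = 31 + 6 = 37
Final: R2 = 37

37


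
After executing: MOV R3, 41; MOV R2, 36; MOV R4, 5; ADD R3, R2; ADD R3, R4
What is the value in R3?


Register state trace:
  MOV R3, 41  → R3 = 41
  MOV R2, 36  → R2 = 36
  MOV R4, 5  → R4 = 5
  ADD R3, R2  → R3 = 41 + 36 = 77
  ADD R3, R4  → R3 = 77 + 5 = 82
Final: R3 = 82

82


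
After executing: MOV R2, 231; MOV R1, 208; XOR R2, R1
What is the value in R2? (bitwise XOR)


Register state trace:
  MOV R2, 231  → R2 = 231 (0b11100111)
  MOV R1, 208  → R1 = 208 (0b11010000)
  XOR R2, R1  → R2 = 231 XOR 208 = 55 (0b00110111)
Final: R2 = 55

55


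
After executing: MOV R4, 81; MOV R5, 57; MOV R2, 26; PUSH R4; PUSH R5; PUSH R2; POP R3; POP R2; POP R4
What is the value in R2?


Stack trace (top is rightmost):
  MOV R4, 81  → R4 = 81
  MOV R5, 57  → R5 = 57
  MOV R2, 26  → R2 = 26
  PUSH R4  → stack: [81]
  PUSH R5  → stack: [81, 57]
  PUSH R2  → stack: [81, 57, 26]
  POP R3  → R3 = 26, stack: [81, 57]
  POP R2  → R2 = 57, stack: [81]
  POP R4  → R4 = 81, stack: []
Final: R2 = 57

57


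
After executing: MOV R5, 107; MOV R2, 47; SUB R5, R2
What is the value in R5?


Register state trace:
  MOV R5, 107  → R5 = 107
  MOV R2, 47  → R2 = 47
  SUB R5, R2  → R5 = 107 - 47 = 60
Final: R5 = 60

60


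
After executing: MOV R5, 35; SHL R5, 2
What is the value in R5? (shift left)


Register state trace:
  MOV R5, 35  → R5 = 35
  SHL R5, 2  → R5 = 35 << 2 = 35 * 2^2 = 140
Final: R5 = 140

140


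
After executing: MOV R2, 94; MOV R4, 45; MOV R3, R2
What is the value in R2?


Register state trace:
  MOV R2, 94  → R2 = 94
  MOV R4, 45  → R4 = 45
  MOV R3, R2  → R3 = 94
Final: R2 = 94

94


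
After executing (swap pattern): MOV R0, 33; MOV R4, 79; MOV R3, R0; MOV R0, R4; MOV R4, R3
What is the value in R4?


Register state trace (swap pattern):
  MOV R0, 33  → R0 = 33
  MOV R4, 79  → R4 = 79
  MOV R3, R0  → R3 = 33  (save R0)
  MOV R0, R4  → R0 = 79  (R0 gets R4's value)
  MOV R4, R3  → R4 = 33  (R4 gets saved value)
Final: R4 = 33

33


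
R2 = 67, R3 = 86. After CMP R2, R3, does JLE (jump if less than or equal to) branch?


Trace:
  R2 = 67, R3 = 86
  CMP R2, R3  → compares 67 vs 86
  JLE checks: is 67 less than or equal to 86?
  67 < 86, so condition is true
Branch taken: Yes

Yes


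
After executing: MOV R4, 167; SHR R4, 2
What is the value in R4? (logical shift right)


Register state trace:
  MOV R4, 167  → R4 = 167
  SHR R4, 2  → R4 = 167 >> 2 = 167 // 2^2 = 41
Final: R4 = 41

41


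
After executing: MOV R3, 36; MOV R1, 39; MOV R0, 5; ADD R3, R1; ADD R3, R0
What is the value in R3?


Register state trace:
  MOV R3, 36  → R3 = 36
  MOV R1, 39  → R1 = 39
  MOV R0, 5  → R0 = 5
  ADD R3, R1  → R3 = 36 + 39 = 75
  ADD R3, R0  → R3 = 75 + 5 = 80
Final: R3 = 80

80


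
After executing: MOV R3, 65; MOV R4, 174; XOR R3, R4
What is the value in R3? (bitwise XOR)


Register state trace:
  MOV R3, 65  → R3 = 65 (0b01000001)
  MOV R4, 174  → R4 = 174 (0b10101110)
  XOR R3, R4  → R3 = 65 XOR 174 = 239 (0b11101111)
Final: R3 = 239

239


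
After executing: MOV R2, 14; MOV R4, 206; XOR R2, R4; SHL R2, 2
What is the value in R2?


Register state trace:
  MOV R2, 14  → R2 = 14 (0b00001110)
  MOV R4, 206  → R4 = 206 (0b11001110)
  XOR R2, R4  → R2 = 14 XOR 206 = 192 (0b11000000)
  SHL R2, 2  → R2 = 192 << 2 = 768
Final: R2 = 768

768


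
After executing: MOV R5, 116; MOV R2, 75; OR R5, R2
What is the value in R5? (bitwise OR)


Register state trace:
  MOV R5, 116  → R5 = 116 (0b01110100)
  MOV R2, 75  → R2 = 75 (0b01001011)
  OR R5, R2   → R5 = 116 OR 75 = 127 (0b01111111)
Final: R5 = 127

127


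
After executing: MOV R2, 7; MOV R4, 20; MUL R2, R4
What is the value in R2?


Register state trace:
  MOV R2, 7  → R2 = 7
  MOV R4, 20  → R4 = 20
  MUL R2, R4  → R2 = 7 * 20 = 140
Final: R2 = 140

140


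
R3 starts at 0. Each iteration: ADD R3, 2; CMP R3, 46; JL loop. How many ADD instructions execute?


Loop trace (R3 starts at 0, target 46, step 2):
  ADD #1: R3 = 0 + 2 = 2  → 2 < 46, loop
  ADD #2: R3 = 2 + 2 = 4  → 4 < 46, loop
  ADD #3: R3 = 4 + 2 = 6  → 6 < 46, loop
  ADD #4: R3 = 6 + 2 = 8  → 8 < 46, loop
  ADD #5: R3 = 8 + 2 = 10  → 10 < 46, loop
  ADD #6: R3 = 10 + 2 = 12  → 12 < 46, loop
  ADD #7: R3 = 12 + 2 = 14  → 14 < 46, loop
  ADD #8: R3 = 14 + 2 = 16  → 16 < 46, loop
  ADD #9: R3 = 16 + 2 = 18  → 18 < 46, loop
  ADD #10: R3 = 18 + 2 = 20  → 20 < 46, loop
  ADD #11: R3 = 20 + 2 = 22  → 22 < 46, loop
  ADD #12: R3 = 22 + 2 = 24  → 24 < 46, loop
  ADD #13: R3 = 24 + 2 = 26  → 26 < 46, loop
  ADD #14: R3 = 26 + 2 = 28  → 28 < 46, loop
  ADD #15: R3 = 28 + 2 = 30  → 30 < 46, loop
  ADD #16: R3 = 30 + 2 = 32  → 32 < 46, loop
  ADD #17: R3 = 32 + 2 = 34  → 34 < 46, loop
  ADD #18: R3 = 34 + 2 = 36  → 36 < 46, loop
  ADD #19: R3 = 36 + 2 = 38  → 38 < 46, loop
  ADD #20: R3 = 38 + 2 = 40  → 40 < 46, loop
  ADD #21: R3 = 40 + 2 = 42  → 42 < 46, loop
  ADD #22: R3 = 42 + 2 = 44  → 44 < 46, loop
  ADD #23: R3 = 44 + 2 = 46  → 46 >= 46, exit
Total ADD instructions: 23

23


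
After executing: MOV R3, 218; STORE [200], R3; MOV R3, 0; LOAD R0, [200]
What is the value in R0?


Register and memory trace:
  MOV R3, 218  → R3 = 218
  STORE [200], R3  → mem[200] = 218
  MOV R3, 0  → R3 = 0
  LOAD R0, [200]  → R0 = mem[200] = 218
Final: R0 = 218

218


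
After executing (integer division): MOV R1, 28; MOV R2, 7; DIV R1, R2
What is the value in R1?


Register state trace:
  MOV R1, 28  → R1 = 28
  MOV R2, 7  → R2 = 7
  DIV R1, R2  → R1 = 28 // 7 = 4
Final: R1 = 4

4


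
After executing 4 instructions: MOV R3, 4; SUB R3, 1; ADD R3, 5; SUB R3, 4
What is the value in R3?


Register state trace:
  MOV R3, 4  → R3 = 4
  SUB R3, 1  → R3 = 4 - 1 = 3
  ADD R3, 5  → R3 = 3 + 5 = 8
  SUB R3, 4  → R3 = 8 - 4 = 4
Final: R3 = 4

4


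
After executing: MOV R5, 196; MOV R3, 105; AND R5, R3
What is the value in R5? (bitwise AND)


Register state trace:
  MOV R5, 196  → R5 = 196 (0b11000100)
  MOV R3, 105  → R3 = 105 (0b01101001)
  AND R5, R3  → R5 = 196 AND 105 = 64 (0b01000000)
Final: R5 = 64

64


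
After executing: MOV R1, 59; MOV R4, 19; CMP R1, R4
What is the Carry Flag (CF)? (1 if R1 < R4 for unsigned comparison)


Register state trace:
  MOV R1, 59  → R1 = 59
  MOV R4, 19  → R4 = 19
  CMP R1, R4  → unsigned 59 - 19: no borrow
  59 >= 19, so CF = 0
CF = 0

0


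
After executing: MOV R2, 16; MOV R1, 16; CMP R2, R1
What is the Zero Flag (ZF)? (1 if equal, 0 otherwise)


Register state trace:
  MOV R2, 16  → R2 = 16
  MOV R1, 16  → R1 = 16
  CMP R2, R1  → computes 16 - 16 = 0
  Result is zero, so values are equal
ZF = 1

1


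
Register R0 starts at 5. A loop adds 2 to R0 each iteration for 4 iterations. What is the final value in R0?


Starting value: R0 = 5
  Iter 1: R0 = 5 + 2 = 7
  Iter 2: R0 = 7 + 2 = 9
  Iter 3: R0 = 9 + 2 = 11
  Iter 4: R0 = 11 + 2 = 13
Final: R0 = 13

13


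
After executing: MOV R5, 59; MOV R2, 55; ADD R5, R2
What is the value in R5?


Register state trace:
  MOV R5, 59  → R5 = 59
  MOV R2, 55  → R2 = 55
  ADD R5, R2  → R5 = 59 + 55 = 114
Final: R5 = 114

114


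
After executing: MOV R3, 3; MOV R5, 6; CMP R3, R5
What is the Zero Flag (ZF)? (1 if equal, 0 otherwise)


Register state trace:
  MOV R3, 3  → R3 = 3
  MOV R5, 6  → R5 = 6
  CMP R3, R5  → computes 3 - 6 = -3
  Result is nonzero, so values are not equal
ZF = 0

0


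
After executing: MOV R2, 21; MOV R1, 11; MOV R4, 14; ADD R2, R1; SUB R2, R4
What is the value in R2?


Register state trace:
  MOV R2, 21  → R2 = 21
  MOV R1, 11  → R1 = 11
  MOV R4, 14  → R4 = 14
  ADD R2, R1  → R2 = 21 + 11 = 32
  SUB R2, R4  → R2 = 32 - 14 = 18
Final: R2 = 18

18


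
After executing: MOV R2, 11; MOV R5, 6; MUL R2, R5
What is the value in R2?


Register state trace:
  MOV R2, 11  → R2 = 11
  MOV R5, 6  → R5 = 6
  MUL R2, R5  → R2 = 11 * 6 = 66
Final: R2 = 66

66


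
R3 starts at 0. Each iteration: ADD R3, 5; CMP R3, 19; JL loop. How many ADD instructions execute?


Loop trace (R3 starts at 0, target 19, step 5):
  ADD #1: R3 = 0 + 5 = 5  → 5 < 19, loop
  ADD #2: R3 = 5 + 5 = 10  → 10 < 19, loop
  ADD #3: R3 = 10 + 5 = 15  → 15 < 19, loop
  ADD #4: R3 = 15 + 5 = 20  → 20 >= 19, exit
Total ADD instructions: 4

4


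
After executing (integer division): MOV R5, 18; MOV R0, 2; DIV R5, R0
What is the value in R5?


Register state trace:
  MOV R5, 18  → R5 = 18
  MOV R0, 2  → R0 = 2
  DIV R5, R0  → R5 = 18 // 2 = 9
Final: R5 = 9

9


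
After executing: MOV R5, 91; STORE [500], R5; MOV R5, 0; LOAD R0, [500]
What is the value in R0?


Register and memory trace:
  MOV R5, 91  → R5 = 91
  STORE [500], R5  → mem[500] = 91
  MOV R5, 0  → R5 = 0
  LOAD R0, [500]  → R0 = mem[500] = 91
Final: R0 = 91

91


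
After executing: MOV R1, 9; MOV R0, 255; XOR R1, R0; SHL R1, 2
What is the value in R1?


Register state trace:
  MOV R1, 9  → R1 = 9 (0b00001001)
  MOV R0, 255  → R0 = 255 (0b11111111)
  XOR R1, R0  → R1 = 9 XOR 255 = 246 (0b11110110)
  SHL R1, 2  → R1 = 246 << 2 = 984
Final: R1 = 984

984


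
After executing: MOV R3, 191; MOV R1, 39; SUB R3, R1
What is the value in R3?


Register state trace:
  MOV R3, 191  → R3 = 191
  MOV R1, 39  → R1 = 39
  SUB R3, R1  → R3 = 191 - 39 = 152
Final: R3 = 152

152


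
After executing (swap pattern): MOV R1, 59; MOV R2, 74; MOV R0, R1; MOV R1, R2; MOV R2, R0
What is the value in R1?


Register state trace (swap pattern):
  MOV R1, 59  → R1 = 59
  MOV R2, 74  → R2 = 74
  MOV R0, R1  → R0 = 59  (save R1)
  MOV R1, R2  → R1 = 74  (R1 gets R2's value)
  MOV R2, R0  → R2 = 59  (R2 gets saved value)
Final: R1 = 74

74


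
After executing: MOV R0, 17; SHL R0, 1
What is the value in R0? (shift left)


Register state trace:
  MOV R0, 17  → R0 = 17
  SHL R0, 1  → R0 = 17 << 1 = 17 * 2^1 = 34
Final: R0 = 34

34


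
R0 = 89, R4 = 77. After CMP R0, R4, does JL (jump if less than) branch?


Trace:
  R0 = 89, R4 = 77
  CMP R0, R4  → compares 89 vs 77
  JL checks: is 89 less than 77?
  89 > 77, so condition is false
Branch taken: No

No


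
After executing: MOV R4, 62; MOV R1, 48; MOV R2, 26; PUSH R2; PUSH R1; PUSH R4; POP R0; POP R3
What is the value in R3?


Stack trace (top is rightmost):
  MOV R4, 62  → R4 = 62
  MOV R1, 48  → R1 = 48
  MOV R2, 26  → R2 = 26
  PUSH R2  → stack: [26]
  PUSH R1  → stack: [26, 48]
  PUSH R4  → stack: [26, 48, 62]
  POP R0  → R0 = 62, stack: [26, 48]
  POP R3  → R3 = 48, stack: [26]
Final: R3 = 48

48


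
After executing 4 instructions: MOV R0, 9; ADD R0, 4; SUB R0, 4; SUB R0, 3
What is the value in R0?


Register state trace:
  MOV R0, 9  → R0 = 9
  ADD R0, 4  → R0 = 9 + 4 = 13
  SUB R0, 4  → R0 = 13 - 4 = 9
  SUB R0, 3  → R0 = 9 - 3 = 6
Final: R0 = 6

6


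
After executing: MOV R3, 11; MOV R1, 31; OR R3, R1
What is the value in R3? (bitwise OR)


Register state trace:
  MOV R3, 11  → R3 = 11 (0b00001011)
  MOV R1, 31  → R1 = 31 (0b00011111)
  OR R3, R1   → R3 = 11 OR 31 = 31 (0b00011111)
Final: R3 = 31

31


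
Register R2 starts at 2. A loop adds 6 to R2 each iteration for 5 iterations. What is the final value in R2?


Starting value: R2 = 2
  Iter 1: R2 = 2 + 6 = 8
  Iter 2: R2 = 8 + 6 = 14
  Iter 3: R2 = 14 + 6 = 20
  Iter 4: R2 = 20 + 6 = 26
  Iter 5: R2 = 26 + 6 = 32
Final: R2 = 32

32


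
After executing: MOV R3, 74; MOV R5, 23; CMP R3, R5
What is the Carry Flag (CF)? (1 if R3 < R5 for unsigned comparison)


Register state trace:
  MOV R3, 74  → R3 = 74
  MOV R5, 23  → R5 = 23
  CMP R3, R5  → unsigned 74 - 23: no borrow
  74 >= 23, so CF = 0
CF = 0

0


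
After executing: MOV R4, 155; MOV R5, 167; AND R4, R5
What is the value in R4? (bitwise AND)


Register state trace:
  MOV R4, 155  → R4 = 155 (0b10011011)
  MOV R5, 167  → R5 = 167 (0b10100111)
  AND R4, R5  → R4 = 155 AND 167 = 131 (0b10000011)
Final: R4 = 131

131


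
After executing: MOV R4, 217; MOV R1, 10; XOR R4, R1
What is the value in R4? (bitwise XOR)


Register state trace:
  MOV R4, 217  → R4 = 217 (0b11011001)
  MOV R1, 10  → R1 = 10 (0b00001010)
  XOR R4, R1  → R4 = 217 XOR 10 = 211 (0b11010011)
Final: R4 = 211

211


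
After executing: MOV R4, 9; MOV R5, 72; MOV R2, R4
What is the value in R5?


Register state trace:
  MOV R4, 9  → R4 = 9
  MOV R5, 72  → R5 = 72
  MOV R2, R4  → R2 = 9
Final: R5 = 72

72


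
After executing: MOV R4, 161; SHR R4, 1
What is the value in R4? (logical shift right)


Register state trace:
  MOV R4, 161  → R4 = 161
  SHR R4, 1  → R4 = 161 >> 1 = 161 // 2^1 = 80
Final: R4 = 80

80


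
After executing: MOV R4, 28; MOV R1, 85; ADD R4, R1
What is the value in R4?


Register state trace:
  MOV R4, 28  → R4 = 28
  MOV R1, 85  → R1 = 85
  ADD R4, R1  → R4 = 28 + 85 = 113
Final: R4 = 113

113


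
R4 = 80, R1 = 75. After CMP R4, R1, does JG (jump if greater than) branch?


Trace:
  R4 = 80, R1 = 75
  CMP R4, R1  → compares 80 vs 75
  JG checks: is 80 greater than 75?
  80 > 75, so condition is true
Branch taken: Yes

Yes


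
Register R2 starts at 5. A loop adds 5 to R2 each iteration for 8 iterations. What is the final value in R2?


Starting value: R2 = 5
  Iter 1: R2 = 5 + 5 = 10
  Iter 2: R2 = 10 + 5 = 15
  Iter 3: R2 = 15 + 5 = 20
  Iter 4: R2 = 20 + 5 = 25
  Iter 5: R2 = 25 + 5 = 30
  Iter 6: R2 = 30 + 5 = 35
  Iter 7: R2 = 35 + 5 = 40
  Iter 8: R2 = 40 + 5 = 45
Final: R2 = 45

45


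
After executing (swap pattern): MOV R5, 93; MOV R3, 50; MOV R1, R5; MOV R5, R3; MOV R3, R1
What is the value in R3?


Register state trace (swap pattern):
  MOV R5, 93  → R5 = 93
  MOV R3, 50  → R3 = 50
  MOV R1, R5  → R1 = 93  (save R5)
  MOV R5, R3  → R5 = 50  (R5 gets R3's value)
  MOV R3, R1  → R3 = 93  (R3 gets saved value)
Final: R3 = 93

93


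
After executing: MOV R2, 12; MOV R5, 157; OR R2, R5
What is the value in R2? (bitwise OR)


Register state trace:
  MOV R2, 12  → R2 = 12 (0b00001100)
  MOV R5, 157  → R5 = 157 (0b10011101)
  OR R2, R5   → R2 = 12 OR 157 = 157 (0b10011101)
Final: R2 = 157

157


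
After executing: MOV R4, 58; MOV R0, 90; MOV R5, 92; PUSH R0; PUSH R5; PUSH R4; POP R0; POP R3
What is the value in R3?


Stack trace (top is rightmost):
  MOV R4, 58  → R4 = 58
  MOV R0, 90  → R0 = 90
  MOV R5, 92  → R5 = 92
  PUSH R0  → stack: [90]
  PUSH R5  → stack: [90, 92]
  PUSH R4  → stack: [90, 92, 58]
  POP R0  → R0 = 58, stack: [90, 92]
  POP R3  → R3 = 92, stack: [90]
Final: R3 = 92

92


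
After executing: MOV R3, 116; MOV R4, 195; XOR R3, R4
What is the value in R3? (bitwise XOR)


Register state trace:
  MOV R3, 116  → R3 = 116 (0b01110100)
  MOV R4, 195  → R4 = 195 (0b11000011)
  XOR R3, R4  → R3 = 116 XOR 195 = 183 (0b10110111)
Final: R3 = 183

183


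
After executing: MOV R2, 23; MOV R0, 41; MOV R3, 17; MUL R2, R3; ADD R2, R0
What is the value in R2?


Register state trace:
  MOV R2, 23  → R2 = 23
  MOV R0, 41  → R0 = 41
  MOV R3, 17  → R3 = 17
  MUL R2, R3  → R2 = 23 * 17 = 391
  ADD R2, R0  → R2 = 391 + 41 = 432
Final: R2 = 432

432


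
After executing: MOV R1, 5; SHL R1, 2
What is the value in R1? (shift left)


Register state trace:
  MOV R1, 5  → R1 = 5
  SHL R1, 2  → R1 = 5 << 2 = 5 * 2^2 = 20
Final: R1 = 20

20


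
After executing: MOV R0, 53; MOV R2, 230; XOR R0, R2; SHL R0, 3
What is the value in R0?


Register state trace:
  MOV R0, 53  → R0 = 53 (0b00110101)
  MOV R2, 230  → R2 = 230 (0b11100110)
  XOR R0, R2  → R0 = 53 XOR 230 = 211 (0b11010011)
  SHL R0, 3  → R0 = 211 << 3 = 1688
Final: R0 = 1688

1688


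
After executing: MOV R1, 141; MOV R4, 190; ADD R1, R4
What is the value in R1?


Register state trace:
  MOV R1, 141  → R1 = 141
  MOV R4, 190  → R4 = 190
  ADD R1, R4  → R1 = 141 + 190 = 331
Final: R1 = 331

331


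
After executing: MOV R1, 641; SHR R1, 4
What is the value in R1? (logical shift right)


Register state trace:
  MOV R1, 641  → R1 = 641
  SHR R1, 4  → R1 = 641 >> 4 = 641 // 2^4 = 40
Final: R1 = 40

40


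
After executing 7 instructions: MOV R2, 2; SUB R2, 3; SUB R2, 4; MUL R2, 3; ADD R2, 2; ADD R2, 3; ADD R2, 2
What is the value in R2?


Register state trace:
  MOV R2, 2  → R2 = 2
  SUB R2, 3  → R2 = 2 - 3 = -1
  SUB R2, 4  → R2 = -1 - 4 = -5
  MUL R2, 3  → R2 = -5 * 3 = -15
  ADD R2, 2  → R2 = -15 + 2 = -13
  ADD R2, 3  → R2 = -13 + 3 = -10
  ADD R2, 2  → R2 = -10 + 2 = -8
Final: R2 = -8

-8


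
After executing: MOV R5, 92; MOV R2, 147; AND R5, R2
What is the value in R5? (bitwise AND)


Register state trace:
  MOV R5, 92  → R5 = 92 (0b01011100)
  MOV R2, 147  → R2 = 147 (0b10010011)
  AND R5, R2  → R5 = 92 AND 147 = 16 (0b00010000)
Final: R5 = 16

16


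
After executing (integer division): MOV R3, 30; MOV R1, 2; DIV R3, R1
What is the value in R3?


Register state trace:
  MOV R3, 30  → R3 = 30
  MOV R1, 2  → R1 = 2
  DIV R3, R1  → R3 = 30 // 2 = 15
Final: R3 = 15

15


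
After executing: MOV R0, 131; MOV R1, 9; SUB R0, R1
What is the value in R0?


Register state trace:
  MOV R0, 131  → R0 = 131
  MOV R1, 9  → R1 = 9
  SUB R0, R1  → R0 = 131 - 9 = 122
Final: R0 = 122

122


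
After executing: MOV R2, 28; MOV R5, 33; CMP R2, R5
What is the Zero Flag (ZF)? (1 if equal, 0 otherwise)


Register state trace:
  MOV R2, 28  → R2 = 28
  MOV R5, 33  → R5 = 33
  CMP R2, R5  → computes 28 - 33 = -5
  Result is nonzero, so values are not equal
ZF = 0

0


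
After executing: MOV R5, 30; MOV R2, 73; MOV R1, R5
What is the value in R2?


Register state trace:
  MOV R5, 30  → R5 = 30
  MOV R2, 73  → R2 = 73
  MOV R1, R5  → R1 = 30
Final: R2 = 73

73


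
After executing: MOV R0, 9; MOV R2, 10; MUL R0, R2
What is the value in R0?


Register state trace:
  MOV R0, 9  → R0 = 9
  MOV R2, 10  → R2 = 10
  MUL R0, R2  → R0 = 9 * 10 = 90
Final: R0 = 90

90


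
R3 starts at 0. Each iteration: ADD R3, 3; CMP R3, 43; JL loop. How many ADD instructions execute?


Loop trace (R3 starts at 0, target 43, step 3):
  ADD #1: R3 = 0 + 3 = 3  → 3 < 43, loop
  ADD #2: R3 = 3 + 3 = 6  → 6 < 43, loop
  ADD #3: R3 = 6 + 3 = 9  → 9 < 43, loop
  ADD #4: R3 = 9 + 3 = 12  → 12 < 43, loop
  ADD #5: R3 = 12 + 3 = 15  → 15 < 43, loop
  ADD #6: R3 = 15 + 3 = 18  → 18 < 43, loop
  ADD #7: R3 = 18 + 3 = 21  → 21 < 43, loop
  ADD #8: R3 = 21 + 3 = 24  → 24 < 43, loop
  ADD #9: R3 = 24 + 3 = 27  → 27 < 43, loop
  ADD #10: R3 = 27 + 3 = 30  → 30 < 43, loop
  ADD #11: R3 = 30 + 3 = 33  → 33 < 43, loop
  ADD #12: R3 = 33 + 3 = 36  → 36 < 43, loop
  ADD #13: R3 = 36 + 3 = 39  → 39 < 43, loop
  ADD #14: R3 = 39 + 3 = 42  → 42 < 43, loop
  ADD #15: R3 = 42 + 3 = 45  → 45 >= 43, exit
Total ADD instructions: 15

15


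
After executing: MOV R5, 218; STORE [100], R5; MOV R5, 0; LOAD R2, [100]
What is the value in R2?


Register and memory trace:
  MOV R5, 218  → R5 = 218
  STORE [100], R5  → mem[100] = 218
  MOV R5, 0  → R5 = 0
  LOAD R2, [100]  → R2 = mem[100] = 218
Final: R2 = 218

218


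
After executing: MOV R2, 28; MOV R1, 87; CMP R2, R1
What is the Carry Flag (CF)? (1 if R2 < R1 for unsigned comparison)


Register state trace:
  MOV R2, 28  → R2 = 28
  MOV R1, 87  → R1 = 87
  CMP R2, R1  → unsigned 28 - 87: borrow occurs
  28 < 87, so CF = 1
CF = 1

1


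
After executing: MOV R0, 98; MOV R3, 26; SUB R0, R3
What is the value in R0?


Register state trace:
  MOV R0, 98  → R0 = 98
  MOV R3, 26  → R3 = 26
  SUB R0, R3  → R0 = 98 - 26 = 72
Final: R0 = 72

72


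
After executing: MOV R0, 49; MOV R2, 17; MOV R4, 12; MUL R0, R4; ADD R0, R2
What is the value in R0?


Register state trace:
  MOV R0, 49  → R0 = 49
  MOV R2, 17  → R2 = 17
  MOV R4, 12  → R4 = 12
  MUL R0, R4  → R0 = 49 * 12 = 588
  ADD R0, R2  → R0 = 588 + 17 = 605
Final: R0 = 605

605


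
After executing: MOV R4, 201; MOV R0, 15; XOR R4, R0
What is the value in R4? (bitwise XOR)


Register state trace:
  MOV R4, 201  → R4 = 201 (0b11001001)
  MOV R0, 15  → R0 = 15 (0b00001111)
  XOR R4, R0  → R4 = 201 XOR 15 = 198 (0b11000110)
Final: R4 = 198

198


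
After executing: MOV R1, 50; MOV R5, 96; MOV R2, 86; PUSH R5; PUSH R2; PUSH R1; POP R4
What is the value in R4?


Stack trace (top is rightmost):
  MOV R1, 50  → R1 = 50
  MOV R5, 96  → R5 = 96
  MOV R2, 86  → R2 = 86
  PUSH R5  → stack: [96]
  PUSH R2  → stack: [96, 86]
  PUSH R1  → stack: [96, 86, 50]
  POP R4  → R4 = 50, stack: [96, 86]
Final: R4 = 50

50


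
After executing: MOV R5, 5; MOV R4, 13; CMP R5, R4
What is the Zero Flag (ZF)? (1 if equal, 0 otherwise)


Register state trace:
  MOV R5, 5  → R5 = 5
  MOV R4, 13  → R4 = 13
  CMP R5, R4  → computes 5 - 13 = -8
  Result is nonzero, so values are not equal
ZF = 0

0


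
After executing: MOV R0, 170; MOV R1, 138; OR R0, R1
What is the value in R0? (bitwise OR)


Register state trace:
  MOV R0, 170  → R0 = 170 (0b10101010)
  MOV R1, 138  → R1 = 138 (0b10001010)
  OR R0, R1   → R0 = 170 OR 138 = 170 (0b10101010)
Final: R0 = 170

170


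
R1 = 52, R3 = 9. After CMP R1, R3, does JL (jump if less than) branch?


Trace:
  R1 = 52, R3 = 9
  CMP R1, R3  → compares 52 vs 9
  JL checks: is 52 less than 9?
  52 > 9, so condition is false
Branch taken: No

No


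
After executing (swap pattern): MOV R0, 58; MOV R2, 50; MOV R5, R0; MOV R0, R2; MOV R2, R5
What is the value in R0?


Register state trace (swap pattern):
  MOV R0, 58  → R0 = 58
  MOV R2, 50  → R2 = 50
  MOV R5, R0  → R5 = 58  (save R0)
  MOV R0, R2  → R0 = 50  (R0 gets R2's value)
  MOV R2, R5  → R2 = 58  (R2 gets saved value)
Final: R0 = 50

50


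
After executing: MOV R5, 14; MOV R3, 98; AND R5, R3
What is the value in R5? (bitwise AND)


Register state trace:
  MOV R5, 14  → R5 = 14 (0b00001110)
  MOV R3, 98  → R3 = 98 (0b01100010)
  AND R5, R3  → R5 = 14 AND 98 = 2 (0b00000010)
Final: R5 = 2

2


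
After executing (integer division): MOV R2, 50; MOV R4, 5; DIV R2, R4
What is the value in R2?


Register state trace:
  MOV R2, 50  → R2 = 50
  MOV R4, 5  → R4 = 5
  DIV R2, R4  → R2 = 50 // 5 = 10
Final: R2 = 10

10


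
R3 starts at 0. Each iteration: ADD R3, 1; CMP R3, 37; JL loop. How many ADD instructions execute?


Loop trace (R3 starts at 0, target 37, step 1):
  ADD #1: R3 = 0 + 1 = 1  → 1 < 37, loop
  ADD #2: R3 = 1 + 1 = 2  → 2 < 37, loop
  ADD #3: R3 = 2 + 1 = 3  → 3 < 37, loop
  ADD #4: R3 = 3 + 1 = 4  → 4 < 37, loop
  ADD #5: R3 = 4 + 1 = 5  → 5 < 37, loop
  ADD #6: R3 = 5 + 1 = 6  → 6 < 37, loop
  ADD #7: R3 = 6 + 1 = 7  → 7 < 37, loop
  ADD #8: R3 = 7 + 1 = 8  → 8 < 37, loop
  ADD #9: R3 = 8 + 1 = 9  → 9 < 37, loop
  ADD #10: R3 = 9 + 1 = 10  → 10 < 37, loop
  ADD #11: R3 = 10 + 1 = 11  → 11 < 37, loop
  ADD #12: R3 = 11 + 1 = 12  → 12 < 37, loop
  ADD #13: R3 = 12 + 1 = 13  → 13 < 37, loop
  ADD #14: R3 = 13 + 1 = 14  → 14 < 37, loop
  ADD #15: R3 = 14 + 1 = 15  → 15 < 37, loop
  ADD #16: R3 = 15 + 1 = 16  → 16 < 37, loop
  ADD #17: R3 = 16 + 1 = 17  → 17 < 37, loop
  ADD #18: R3 = 17 + 1 = 18  → 18 < 37, loop
  ADD #19: R3 = 18 + 1 = 19  → 19 < 37, loop
  ADD #20: R3 = 19 + 1 = 20  → 20 < 37, loop
  ADD #21: R3 = 20 + 1 = 21  → 21 < 37, loop
  ADD #22: R3 = 21 + 1 = 22  → 22 < 37, loop
  ADD #23: R3 = 22 + 1 = 23  → 23 < 37, loop
  ADD #24: R3 = 23 + 1 = 24  → 24 < 37, loop
  ADD #25: R3 = 24 + 1 = 25  → 25 < 37, loop
  ADD #26: R3 = 25 + 1 = 26  → 26 < 37, loop
  ADD #27: R3 = 26 + 1 = 27  → 27 < 37, loop
  ADD #28: R3 = 27 + 1 = 28  → 28 < 37, loop
  ADD #29: R3 = 28 + 1 = 29  → 29 < 37, loop
  ADD #30: R3 = 29 + 1 = 30  → 30 < 37, loop
  ADD #31: R3 = 30 + 1 = 31  → 31 < 37, loop
  ADD #32: R3 = 31 + 1 = 32  → 32 < 37, loop
  ADD #33: R3 = 32 + 1 = 33  → 33 < 37, loop
  ADD #34: R3 = 33 + 1 = 34  → 34 < 37, loop
  ADD #35: R3 = 34 + 1 = 35  → 35 < 37, loop
  ADD #36: R3 = 35 + 1 = 36  → 36 < 37, loop
  ADD #37: R3 = 36 + 1 = 37  → 37 >= 37, exit
Total ADD instructions: 37

37


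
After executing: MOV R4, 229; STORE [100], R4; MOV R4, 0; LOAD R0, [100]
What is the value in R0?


Register and memory trace:
  MOV R4, 229  → R4 = 229
  STORE [100], R4  → mem[100] = 229
  MOV R4, 0  → R4 = 0
  LOAD R0, [100]  → R0 = mem[100] = 229
Final: R0 = 229

229


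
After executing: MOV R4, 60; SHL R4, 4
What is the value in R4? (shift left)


Register state trace:
  MOV R4, 60  → R4 = 60
  SHL R4, 4  → R4 = 60 << 4 = 60 * 2^4 = 960
Final: R4 = 960

960


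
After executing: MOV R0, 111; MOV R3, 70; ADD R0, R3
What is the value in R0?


Register state trace:
  MOV R0, 111  → R0 = 111
  MOV R3, 70  → R3 = 70
  ADD R0, R3  → R0 = 111 + 70 = 181
Final: R0 = 181

181


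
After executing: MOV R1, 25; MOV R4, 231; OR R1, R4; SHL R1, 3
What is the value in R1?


Register state trace:
  MOV R1, 25  → R1 = 25 (0b00011001)
  MOV R4, 231  → R4 = 231 (0b11100111)
  OR R1, R4  → R1 = 25 OR 231 = 255 (0b11111111)
  SHL R1, 3  → R1 = 255 << 3 = 2040
Final: R1 = 2040

2040


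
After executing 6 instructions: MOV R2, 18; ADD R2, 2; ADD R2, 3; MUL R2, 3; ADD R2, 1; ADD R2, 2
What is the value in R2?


Register state trace:
  MOV R2, 18  → R2 = 18
  ADD R2, 2  → R2 = 18 + 2 = 20
  ADD R2, 3  → R2 = 20 + 3 = 23
  MUL R2, 3  → R2 = 23 * 3 = 69
  ADD R2, 1  → R2 = 69 + 1 = 70
  ADD R2, 2  → R2 = 70 + 2 = 72
Final: R2 = 72

72


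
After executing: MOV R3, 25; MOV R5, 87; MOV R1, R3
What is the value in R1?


Register state trace:
  MOV R3, 25  → R3 = 25
  MOV R5, 87  → R5 = 87
  MOV R1, R3  → R1 = 25
Final: R1 = 25

25


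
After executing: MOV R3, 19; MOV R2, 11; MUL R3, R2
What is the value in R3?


Register state trace:
  MOV R3, 19  → R3 = 19
  MOV R2, 11  → R2 = 11
  MUL R3, R2  → R3 = 19 * 11 = 209
Final: R3 = 209

209


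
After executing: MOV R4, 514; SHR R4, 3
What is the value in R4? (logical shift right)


Register state trace:
  MOV R4, 514  → R4 = 514
  SHR R4, 3  → R4 = 514 >> 3 = 514 // 2^3 = 64
Final: R4 = 64

64


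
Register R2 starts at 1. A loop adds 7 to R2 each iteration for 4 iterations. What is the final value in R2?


Starting value: R2 = 1
  Iter 1: R2 = 1 + 7 = 8
  Iter 2: R2 = 8 + 7 = 15
  Iter 3: R2 = 15 + 7 = 22
  Iter 4: R2 = 22 + 7 = 29
Final: R2 = 29

29


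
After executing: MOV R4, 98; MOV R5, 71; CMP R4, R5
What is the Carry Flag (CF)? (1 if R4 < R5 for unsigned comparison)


Register state trace:
  MOV R4, 98  → R4 = 98
  MOV R5, 71  → R5 = 71
  CMP R4, R5  → unsigned 98 - 71: no borrow
  98 >= 71, so CF = 0
CF = 0

0


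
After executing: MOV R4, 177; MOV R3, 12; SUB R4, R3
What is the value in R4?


Register state trace:
  MOV R4, 177  → R4 = 177
  MOV R3, 12  → R3 = 12
  SUB R4, R3  → R4 = 177 - 12 = 165
Final: R4 = 165

165


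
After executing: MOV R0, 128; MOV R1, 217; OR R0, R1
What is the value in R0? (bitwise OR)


Register state trace:
  MOV R0, 128  → R0 = 128 (0b10000000)
  MOV R1, 217  → R1 = 217 (0b11011001)
  OR R0, R1   → R0 = 128 OR 217 = 217 (0b11011001)
Final: R0 = 217

217


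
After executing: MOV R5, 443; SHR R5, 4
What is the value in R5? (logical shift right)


Register state trace:
  MOV R5, 443  → R5 = 443
  SHR R5, 4  → R5 = 443 >> 4 = 443 // 2^4 = 27
Final: R5 = 27

27


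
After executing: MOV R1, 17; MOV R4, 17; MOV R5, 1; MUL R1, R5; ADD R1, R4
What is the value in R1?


Register state trace:
  MOV R1, 17  → R1 = 17
  MOV R4, 17  → R4 = 17
  MOV R5, 1  → R5 = 1
  MUL R1, R5  → R1 = 17 * 1 = 17
  ADD R1, R4  → R1 = 17 + 17 = 34
Final: R1 = 34

34


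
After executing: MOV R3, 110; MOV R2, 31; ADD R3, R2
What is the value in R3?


Register state trace:
  MOV R3, 110  → R3 = 110
  MOV R2, 31  → R2 = 31
  ADD R3, R2  → R3 = 110 + 31 = 141
Final: R3 = 141

141


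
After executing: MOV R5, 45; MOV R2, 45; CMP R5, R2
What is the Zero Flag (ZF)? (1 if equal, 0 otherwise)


Register state trace:
  MOV R5, 45  → R5 = 45
  MOV R2, 45  → R2 = 45
  CMP R5, R2  → computes 45 - 45 = 0
  Result is zero, so values are equal
ZF = 1

1


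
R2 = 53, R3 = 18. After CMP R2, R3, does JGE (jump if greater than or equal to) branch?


Trace:
  R2 = 53, R3 = 18
  CMP R2, R3  → compares 53 vs 18
  JGE checks: is 53 greater than or equal to 18?
  53 > 18, so condition is true
Branch taken: Yes

Yes


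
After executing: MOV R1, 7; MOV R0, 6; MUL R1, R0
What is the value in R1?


Register state trace:
  MOV R1, 7  → R1 = 7
  MOV R0, 6  → R0 = 6
  MUL R1, R0  → R1 = 7 * 6 = 42
Final: R1 = 42

42


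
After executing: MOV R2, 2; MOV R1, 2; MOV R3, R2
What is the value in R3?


Register state trace:
  MOV R2, 2  → R2 = 2
  MOV R1, 2  → R1 = 2
  MOV R3, R2  → R3 = 2
Final: R3 = 2

2


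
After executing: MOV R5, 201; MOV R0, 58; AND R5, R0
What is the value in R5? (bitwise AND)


Register state trace:
  MOV R5, 201  → R5 = 201 (0b11001001)
  MOV R0, 58  → R0 = 58 (0b00111010)
  AND R5, R0  → R5 = 201 AND 58 = 8 (0b00001000)
Final: R5 = 8

8


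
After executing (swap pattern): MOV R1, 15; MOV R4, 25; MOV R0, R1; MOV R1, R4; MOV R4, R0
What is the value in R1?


Register state trace (swap pattern):
  MOV R1, 15  → R1 = 15
  MOV R4, 25  → R4 = 25
  MOV R0, R1  → R0 = 15  (save R1)
  MOV R1, R4  → R1 = 25  (R1 gets R4's value)
  MOV R4, R0  → R4 = 15  (R4 gets saved value)
Final: R1 = 25

25


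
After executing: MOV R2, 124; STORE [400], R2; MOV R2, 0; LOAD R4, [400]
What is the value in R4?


Register and memory trace:
  MOV R2, 124  → R2 = 124
  STORE [400], R2  → mem[400] = 124
  MOV R2, 0  → R2 = 0
  LOAD R4, [400]  → R4 = mem[400] = 124
Final: R4 = 124

124


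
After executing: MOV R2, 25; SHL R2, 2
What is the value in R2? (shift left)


Register state trace:
  MOV R2, 25  → R2 = 25
  SHL R2, 2  → R2 = 25 << 2 = 25 * 2^2 = 100
Final: R2 = 100

100


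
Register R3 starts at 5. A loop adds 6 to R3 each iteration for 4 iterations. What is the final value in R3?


Starting value: R3 = 5
  Iter 1: R3 = 5 + 6 = 11
  Iter 2: R3 = 11 + 6 = 17
  Iter 3: R3 = 17 + 6 = 23
  Iter 4: R3 = 23 + 6 = 29
Final: R3 = 29

29
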